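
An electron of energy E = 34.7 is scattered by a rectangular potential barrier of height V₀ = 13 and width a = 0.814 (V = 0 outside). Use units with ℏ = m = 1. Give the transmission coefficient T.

T = 0.966

Above the barrier the interior wavenumber is k₂ = √(2m(E − V₀))/ℏ = 6.588, giving phase k₂a = 5.363.
T = [1 + V₀² sin²(k₂a) / (4E(E − V₀))]⁻¹ = 1/1.036 = 0.966.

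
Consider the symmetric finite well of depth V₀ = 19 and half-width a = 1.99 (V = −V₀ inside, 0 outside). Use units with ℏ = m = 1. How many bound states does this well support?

N = 8

The dimensionless depth is z₀ = a√(2mV₀)/ℏ = 1.99 × √(38.00) = 12.27.
A new bound state (alternating even/odd) appears each time z₀ passes a multiple of π/2, so N = ⌊2z₀/π⌋ + 1 = ⌊7.810⌋ + 1 = 8.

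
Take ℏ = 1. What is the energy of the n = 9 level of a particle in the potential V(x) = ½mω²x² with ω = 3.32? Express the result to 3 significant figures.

The oscillator eigenvalues are E_n = ℏω(n + ½), so E_9 = 3.32 × 9.5 = 31.54.

E = 31.5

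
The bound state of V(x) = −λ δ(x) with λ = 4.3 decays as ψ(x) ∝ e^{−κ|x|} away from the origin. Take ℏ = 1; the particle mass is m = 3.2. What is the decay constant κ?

Integrating the TISE across x = 0 gives the cusp condition ψ'(0⁺) − ψ'(0⁻) = −(2mλ/ℏ²)ψ(0).
With ψ ∝ e^{−κ|x|} this yields −2κ = −2mλ/ℏ², so κ = mλ/ℏ² = 13.76.

κ = 13.8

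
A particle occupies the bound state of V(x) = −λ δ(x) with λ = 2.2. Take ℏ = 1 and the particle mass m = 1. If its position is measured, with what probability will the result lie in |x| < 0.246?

The normalised bound state is ψ = √κ e^{−κ|x|} with κ = mλ/ℏ² = 2.200.
P(|x| < d) = ∫_{−d}^{d} κ e^{−2κ|x|} dx = 1 − e^{−2κd} = 1 − e^{−1.082} = 0.6612.

P = 0.661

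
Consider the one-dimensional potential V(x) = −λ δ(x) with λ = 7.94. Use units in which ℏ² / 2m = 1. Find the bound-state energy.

E = -15.8

The bound state is ψ(x) = √κ e^{−κ|x|}. The derivative jump ψ'(0⁺) − ψ'(0⁻) = −(2mλ/ℏ²)ψ(0) fixes κ = mλ/ℏ² = 3.970.
Then E = −ℏ²κ²/(2m) = −mλ²/(2ℏ²) = -15.76.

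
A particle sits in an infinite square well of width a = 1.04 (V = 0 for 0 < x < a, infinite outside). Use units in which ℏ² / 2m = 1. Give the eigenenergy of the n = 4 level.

The infinite-well eigenfunctions ψ_n = √(2/a) sin(nπx/a) vanish at both walls, giving E_n = n²π²ℏ²/(2ma²).
E_4 = 4² × π² / (2 × 0.5 × 1.04²) = 146.0.

E = 146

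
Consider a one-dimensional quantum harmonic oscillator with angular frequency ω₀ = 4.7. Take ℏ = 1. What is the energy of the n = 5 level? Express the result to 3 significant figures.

E = 25.9

The oscillator eigenvalues are E_n = ℏω₀(n + ½), so E_5 = 4.7 × 5.5 = 25.85.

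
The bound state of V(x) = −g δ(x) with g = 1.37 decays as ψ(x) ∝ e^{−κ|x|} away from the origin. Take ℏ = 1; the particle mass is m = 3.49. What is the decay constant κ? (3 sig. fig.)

κ = 4.78

Integrating the TISE across x = 0 gives the cusp condition ψ'(0⁺) − ψ'(0⁻) = −(2mg/ℏ²)ψ(0).
With ψ ∝ e^{−κ|x|} this yields −2κ = −2mg/ℏ², so κ = mg/ℏ² = 4.781.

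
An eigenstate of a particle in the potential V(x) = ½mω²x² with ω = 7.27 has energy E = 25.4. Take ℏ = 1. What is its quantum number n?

E_n = ℏω(n + ½) ⇒ n = E/(ℏω) − ½ = 25.4/7.27 − 0.5 = 2.994 → n = 3.

n = 3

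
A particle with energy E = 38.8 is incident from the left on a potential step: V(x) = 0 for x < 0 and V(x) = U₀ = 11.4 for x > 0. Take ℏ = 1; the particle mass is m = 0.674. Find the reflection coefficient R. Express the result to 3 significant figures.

The wavenumbers are k₁ = √(2mE)/ℏ = 7.232 on the left and k₂ = √(2m(E − U₀))/ℏ = 6.077 on the right.
Matching ψ and ψ′ at x = 0 gives r = (k₁ − k₂)/(k₁ + k₂), so R = r² = 0.007526 and T = 1 − R = 0.9925.

R = 0.00753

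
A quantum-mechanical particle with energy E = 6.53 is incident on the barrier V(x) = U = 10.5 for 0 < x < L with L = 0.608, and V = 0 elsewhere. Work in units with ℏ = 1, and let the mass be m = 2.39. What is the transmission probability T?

T = 0.0187

E < U: inside the barrier ψ ∝ e^{±κx} with κ = √(2m(U − E))/ℏ = 4.356.
κL = 2.649, sinh(κL) = 7.032.
The exact tunnelling result is T⁻¹ = 1 + U² sinh²(κL) / [4E(U − E)] = 53.57, so T = 0.0187.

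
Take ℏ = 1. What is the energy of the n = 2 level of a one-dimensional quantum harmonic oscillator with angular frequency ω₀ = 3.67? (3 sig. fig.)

E = 9.18

Using E_n = (n + ½)ℏω₀: E_2 = 2.5 × 3.67 = 9.175.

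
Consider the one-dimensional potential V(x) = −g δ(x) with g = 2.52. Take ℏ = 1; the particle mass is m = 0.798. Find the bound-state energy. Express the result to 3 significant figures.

E = -2.53

For x ≠ 0 the bound state is ψ ∝ e^{−κ|x|}; integrating the TISE across the delta gives the cusp condition 2κ = 2mg/ℏ², so κ = 2.011.
Then E = −ℏ²κ²/(2m) = −mg²/(2ℏ²) = -2.534.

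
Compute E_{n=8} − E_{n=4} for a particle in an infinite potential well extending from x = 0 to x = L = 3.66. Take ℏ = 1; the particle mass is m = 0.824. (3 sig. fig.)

ΔE = 21.5

E_n = n²π²ℏ²/(2mL²), so ΔE = (8² − 4²) π²ℏ²/(2mL²).
ΔE = 48 × π² / (2 × 0.824 × 3.66²) = 21.46.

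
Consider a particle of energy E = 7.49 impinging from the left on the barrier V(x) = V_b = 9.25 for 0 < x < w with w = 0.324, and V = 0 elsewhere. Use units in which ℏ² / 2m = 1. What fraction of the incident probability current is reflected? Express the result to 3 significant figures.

R = 0.242

Since E < V_b the interior solution is evanescent with decay constant κ = √(2m(V_b − E))/ℏ = 1.327.
κw = 0.4298, sinh(κw) = 0.4432.
Matching ψ, ψ′ at both faces gives T = [1 + V_b² sinh²(κw) / (4E(V_b − E))]⁻¹ = 1/1.319 = 0.758.
R = 1 − T = 0.242.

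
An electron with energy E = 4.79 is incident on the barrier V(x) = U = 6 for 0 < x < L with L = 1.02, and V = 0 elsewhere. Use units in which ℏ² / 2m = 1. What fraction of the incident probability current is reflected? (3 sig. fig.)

R = 0.745

Since E < U the interior solution is evanescent with decay constant κ = √(2m(U − E))/ℏ = 1.100.
κL = 1.122, sinh(κL) = 1.373.
The exact tunnelling result is T⁻¹ = 1 + U² sinh²(κL) / [4E(U − E)] = 3.926, so T = 0.255.
R = 1 − T = 0.745.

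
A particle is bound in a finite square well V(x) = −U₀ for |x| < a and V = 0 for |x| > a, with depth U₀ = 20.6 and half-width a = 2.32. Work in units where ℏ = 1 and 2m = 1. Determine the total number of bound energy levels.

N = 7

Define the well-strength parameter z₀ = (a/ℏ)√(2mU₀) = 2.32 × √(2·0.5·20.6) = 10.53.
A new bound state (alternating even/odd) appears each time z₀ passes a multiple of π/2, so N = ⌊2z₀/π⌋ + 1 = ⌊6.704⌋ + 1 = 7.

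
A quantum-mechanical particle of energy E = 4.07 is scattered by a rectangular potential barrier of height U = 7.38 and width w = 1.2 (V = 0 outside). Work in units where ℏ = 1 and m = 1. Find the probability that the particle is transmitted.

T = 0.00820

Since E < U the interior solution is evanescent with decay constant κ = √(2m(U − E))/ℏ = 2.573.
κw = 3.088, sinh(κw) = 10.94.
The exact tunnelling result is T⁻¹ = 1 + U² sinh²(κw) / [4E(U − E)] = 121.9, so T = 0.00820.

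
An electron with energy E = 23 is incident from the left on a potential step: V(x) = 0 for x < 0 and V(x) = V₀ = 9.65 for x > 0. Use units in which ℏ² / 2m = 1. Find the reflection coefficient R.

On each side the TISE gives plane waves with k = √(2m(E − V))/ℏ: k₁ = √(2·½·23) = 4.796, k₂ = √(2·½·13.35) = 3.654.
Continuity of ψ and ψ′ at the step yields the reflection amplitude r = (k₁ − k₂)/(k₁ + k₂) = 0.1352; thus R = |r|² = 0.01827, T = 0.9817.

R = 0.0183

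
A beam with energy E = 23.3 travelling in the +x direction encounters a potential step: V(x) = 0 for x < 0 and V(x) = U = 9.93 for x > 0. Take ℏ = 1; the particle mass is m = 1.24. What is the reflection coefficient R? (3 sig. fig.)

R = 0.0190

On each side the TISE gives plane waves with k = √(2m(E − V))/ℏ: k₁ = √(2·1.24·23.3) = 7.602, k₂ = √(2·1.24·13.37) = 5.758.
Matching ψ and ψ′ at x = 0 gives r = (k₁ − k₂)/(k₁ + k₂), so R = r² = 0.01904 and T = 1 − R = 0.9810.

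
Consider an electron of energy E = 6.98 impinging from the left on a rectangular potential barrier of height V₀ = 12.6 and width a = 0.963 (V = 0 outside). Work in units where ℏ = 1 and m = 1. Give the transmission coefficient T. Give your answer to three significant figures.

E < V₀: inside the barrier ψ ∝ e^{±κx} with κ = √(2m(V₀ − E))/ℏ = 3.353.
κa = 3.229, sinh(κa) = 12.60.
Matching ψ, ψ′ at both faces gives T = [1 + V₀² sinh²(κa) / (4E(V₀ − E))]⁻¹ = 1/161.7 = 0.00619.

T = 0.00619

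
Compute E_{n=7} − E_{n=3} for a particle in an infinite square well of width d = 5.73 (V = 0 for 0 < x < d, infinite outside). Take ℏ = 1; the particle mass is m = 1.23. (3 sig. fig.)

E_n = n²π²ℏ²/(2md²), so ΔE = (7² − 3²) π²ℏ²/(2md²).
ΔE = 40 × π² / (2 × 1.23 × 5.73²) = 4.888.

ΔE = 4.89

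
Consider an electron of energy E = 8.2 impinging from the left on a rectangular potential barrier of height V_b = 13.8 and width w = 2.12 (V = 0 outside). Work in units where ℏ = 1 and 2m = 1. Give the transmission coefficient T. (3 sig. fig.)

T = 0.000169

Since E < V_b the interior solution is evanescent with decay constant κ = √(2m(V_b − E))/ℏ = 2.366.
κw = 5.017, sinh(κw) = 75.46.
The exact tunnelling result is T⁻¹ = 1 + V_b² sinh²(κw) / [4E(V_b − E)] = 5905, so T = 0.000169.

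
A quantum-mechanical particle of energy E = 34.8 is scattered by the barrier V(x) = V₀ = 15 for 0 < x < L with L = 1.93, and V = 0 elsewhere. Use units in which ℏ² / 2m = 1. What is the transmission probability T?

T = 0.957

Above the barrier the interior wavenumber is k₂ = √(2m(E − V₀))/ℏ = 4.450, giving phase k₂L = 8.588.
Matching at both interfaces gives T⁻¹ = 1 + V₀² sin²(k₂L) / [4E(E − V₀)] = 1.045, hence T = 0.957.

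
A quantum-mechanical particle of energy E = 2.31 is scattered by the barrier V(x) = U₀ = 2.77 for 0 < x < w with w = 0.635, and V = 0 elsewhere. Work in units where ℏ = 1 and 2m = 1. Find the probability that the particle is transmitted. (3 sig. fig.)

E < U₀: inside the barrier ψ ∝ e^{±κx} with κ = √(2m(U₀ − E))/ℏ = 0.6782.
κw = 0.4307, sinh(κw) = 0.4441.
The exact tunnelling result is T⁻¹ = 1 + U₀² sinh²(κw) / [4E(U₀ − E)] = 1.356, so T = 0.737.

T = 0.737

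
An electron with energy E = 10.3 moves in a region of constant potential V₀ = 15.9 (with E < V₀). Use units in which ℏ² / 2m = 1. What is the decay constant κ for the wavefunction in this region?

Since E < V₀ the TISE in this region is ψ'' = κ²ψ with κ = √(2m(V₀ − E))/ℏ.
κ = √(2 × 0.5 × 5.6) = 2.366.

κ = 2.37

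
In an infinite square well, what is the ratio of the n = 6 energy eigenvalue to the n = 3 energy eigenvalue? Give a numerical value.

4

E_n = n²π²ℏ²/(2mL²) so the ratio is n₂²/n₁² = 36/9 = 4.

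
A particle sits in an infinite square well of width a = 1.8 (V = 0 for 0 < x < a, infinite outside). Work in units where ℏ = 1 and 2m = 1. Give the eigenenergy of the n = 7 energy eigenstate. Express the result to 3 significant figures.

E = 149

The infinite-well eigenfunctions ψ_n = √(2/a) sin(nπx/a) vanish at both walls, giving E_n = n²π²ℏ²/(2ma²).
E_7 = 7² × π² / (2 × 0.5 × 1.8²) = 149.3.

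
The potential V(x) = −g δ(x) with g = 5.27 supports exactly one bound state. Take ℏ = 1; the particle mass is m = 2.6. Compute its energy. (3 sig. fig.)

For x ≠ 0 the bound state is ψ ∝ e^{−κ|x|}; integrating the TISE across the delta gives the cusp condition 2κ = 2mg/ℏ², so κ = 13.70.
Then E = −ℏ²κ²/(2m) = −mg²/(2ℏ²) = -36.10.

E = -36.1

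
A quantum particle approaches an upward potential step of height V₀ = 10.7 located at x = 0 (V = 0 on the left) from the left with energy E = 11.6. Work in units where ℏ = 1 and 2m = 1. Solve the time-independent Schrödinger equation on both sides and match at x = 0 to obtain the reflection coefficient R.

R = 0.318

On each side the TISE gives plane waves with k = √(2m(E − V))/ℏ: k₁ = √(2·½·11.6) = 3.406, k₂ = √(2·½·0.9) = 0.9487.
Matching ψ and ψ′ at x = 0 gives r = (k₁ − k₂)/(k₁ + k₂), so R = r² = 0.3184 and T = 1 − R = 0.6816.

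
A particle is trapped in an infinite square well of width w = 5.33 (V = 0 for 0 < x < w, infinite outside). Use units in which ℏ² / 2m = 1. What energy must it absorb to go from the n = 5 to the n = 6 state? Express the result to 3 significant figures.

E_n = n²π²ℏ²/(2mw²), so ΔE = (6² − 5²) π²ℏ²/(2mw²).
ΔE = 11 × π² / (2 × 0.5 × 5.33²) = 3.822.

ΔE = 3.82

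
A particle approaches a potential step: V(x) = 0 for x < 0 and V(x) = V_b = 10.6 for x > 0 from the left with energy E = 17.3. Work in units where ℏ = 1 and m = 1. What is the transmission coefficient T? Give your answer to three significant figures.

T = 0.946

On each side the TISE gives plane waves with k = √(2m(E − V))/ℏ: k₁ = √(2·1·17.3) = 5.882, k₂ = √(2·1·6.7) = 3.661.
Matching ψ and ψ′ at x = 0 gives r = (k₁ − k₂)/(k₁ + k₂), so R = r² = 0.05420 and T = 1 − R = 0.9458.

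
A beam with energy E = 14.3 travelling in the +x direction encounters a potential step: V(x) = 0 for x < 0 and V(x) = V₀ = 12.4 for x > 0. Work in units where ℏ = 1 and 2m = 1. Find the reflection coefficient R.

The wavenumbers are k₁ = √(2mE)/ℏ = 3.782 on the left and k₂ = √(2m(E − V₀))/ℏ = 1.378 on the right.
Continuity of ψ and ψ′ at the step yields the reflection amplitude r = (k₁ − k₂)/(k₁ + k₂) = 0.4657; thus R = |r|² = 0.2169, T = 0.7831.

R = 0.217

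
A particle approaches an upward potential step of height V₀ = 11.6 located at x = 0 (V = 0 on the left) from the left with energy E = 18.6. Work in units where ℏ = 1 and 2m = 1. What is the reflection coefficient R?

The wavenumbers are k₁ = √(2mE)/ℏ = 4.313 on the left and k₂ = √(2m(E − V₀))/ℏ = 2.646 on the right.
Matching ψ and ψ′ at x = 0 gives r = (k₁ − k₂)/(k₁ + k₂), so R = r² = 0.05739 and T = 1 − R = 0.9426.

R = 0.0574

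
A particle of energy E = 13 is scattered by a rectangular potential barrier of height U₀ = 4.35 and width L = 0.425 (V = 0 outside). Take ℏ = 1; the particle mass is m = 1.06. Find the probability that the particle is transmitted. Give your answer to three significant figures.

T = 0.962

Above the barrier the interior wavenumber is k₂ = √(2m(E − U₀))/ℏ = 4.282, giving phase k₂L = 1.820.
T = [1 + U₀² sin²(k₂L) / (4E(E − U₀))]⁻¹ = 1/1.040 = 0.962.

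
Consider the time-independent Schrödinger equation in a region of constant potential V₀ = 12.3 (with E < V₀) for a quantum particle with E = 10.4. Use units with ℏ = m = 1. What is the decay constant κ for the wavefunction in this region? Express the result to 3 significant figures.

Since E < V₀ the TISE in this region is ψ'' = κ²ψ with κ = √(2m(V₀ − E))/ℏ.
κ = √(2 × 1 × 1.9) = 1.949.

κ = 1.95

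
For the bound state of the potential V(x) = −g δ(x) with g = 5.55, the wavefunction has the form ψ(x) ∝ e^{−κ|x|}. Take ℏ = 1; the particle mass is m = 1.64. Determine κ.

κ = 9.10

Integrate −(ℏ²/2m)ψ'' − gδ(x)ψ = Eψ from −ε to +ε: the ψ'' term gives ψ'(0⁺) − ψ'(0⁻) and the δ term gives −(2mg/ℏ²)ψ(0).
With ψ ∝ e^{−κ|x|} this yields −2κ = −2mg/ℏ², so κ = mg/ℏ² = 9.102.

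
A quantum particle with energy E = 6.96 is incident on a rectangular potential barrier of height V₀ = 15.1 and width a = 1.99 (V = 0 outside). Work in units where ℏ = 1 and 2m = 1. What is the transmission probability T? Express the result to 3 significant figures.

T = 0.0000465

Since E < V₀ the interior solution is evanescent with decay constant κ = √(2m(V₀ − E))/ℏ = 2.853.
κa = 5.678, sinh(κa) = 146.1.
The exact tunnelling result is T⁻¹ = 1 + V₀² sinh²(κa) / [4E(V₀ − E)] = 21480, so T = 0.0000465.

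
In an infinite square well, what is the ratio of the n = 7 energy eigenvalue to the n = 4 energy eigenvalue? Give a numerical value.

3.0625

Since E_n ∝ n², the ratio is (7/4)² = 3.0625.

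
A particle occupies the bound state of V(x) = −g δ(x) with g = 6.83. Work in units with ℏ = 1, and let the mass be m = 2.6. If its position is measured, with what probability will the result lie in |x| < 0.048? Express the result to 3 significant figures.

P = 0.818

The normalised bound state is ψ = √κ e^{−κ|x|} with κ = mg/ℏ² = 17.76.
P(|x| < d) = ∫_{−d}^{d} κ e^{−2κ|x|} dx = 1 − e^{−2κd} = 1 − e^{−1.705} = 0.8182.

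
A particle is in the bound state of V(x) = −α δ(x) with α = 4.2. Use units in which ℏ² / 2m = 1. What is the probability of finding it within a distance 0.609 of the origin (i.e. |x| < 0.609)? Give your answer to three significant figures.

The normalised bound state is ψ = √κ e^{−κ|x|} with κ = mα/ℏ² = 2.100.
P(|x| < d) = ∫_{−d}^{d} κ e^{−2κ|x|} dx = 1 − e^{−2κd} = 1 − e^{−2.558} = 0.9225.

P = 0.923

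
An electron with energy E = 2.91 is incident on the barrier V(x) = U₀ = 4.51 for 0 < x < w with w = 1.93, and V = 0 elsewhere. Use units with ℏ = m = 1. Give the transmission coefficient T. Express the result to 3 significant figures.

T = 0.00367

Since E < U₀ the interior solution is evanescent with decay constant κ = √(2m(U₀ − E))/ℏ = 1.789.
κw = 3.452, sinh(κw) = 15.77.
The exact tunnelling result is T⁻¹ = 1 + U₀² sinh²(κw) / [4E(U₀ − E)] = 272.7, so T = 0.00367.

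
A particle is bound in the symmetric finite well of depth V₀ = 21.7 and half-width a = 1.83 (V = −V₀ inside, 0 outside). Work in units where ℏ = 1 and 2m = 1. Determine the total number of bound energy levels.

N = 6

Define the well-strength parameter z₀ = (a/ℏ)√(2mV₀) = 1.83 × √(2·0.5·21.7) = 8.525.
A new bound state (alternating even/odd) appears each time z₀ passes a multiple of π/2, so N = ⌊2z₀/π⌋ + 1 = ⌊5.427⌋ + 1 = 6.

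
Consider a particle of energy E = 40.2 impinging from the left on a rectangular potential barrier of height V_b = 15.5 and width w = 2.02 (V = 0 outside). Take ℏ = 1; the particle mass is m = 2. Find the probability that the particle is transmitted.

Above the barrier the interior wavenumber is k₂ = √(2m(E − V_b))/ℏ = 9.940, giving phase k₂w = 20.08.
T = [1 + V_b² sin²(k₂w) / (4E(E − V_b))]⁻¹ = 1/1.054 = 0.949.

T = 0.949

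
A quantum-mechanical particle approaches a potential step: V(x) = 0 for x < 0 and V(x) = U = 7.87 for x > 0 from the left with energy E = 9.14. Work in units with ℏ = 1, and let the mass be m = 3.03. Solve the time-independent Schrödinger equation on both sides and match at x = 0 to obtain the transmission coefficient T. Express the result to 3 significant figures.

T = 0.791

The wavenumbers are k₁ = √(2mE)/ℏ = 7.442 on the left and k₂ = √(2m(E − U))/ℏ = 2.774 on the right.
Continuity of ψ and ψ′ at the step yields the reflection amplitude r = (k₁ − k₂)/(k₁ + k₂) = 0.4569; thus R = |r|² = 0.2088, T = 0.7912.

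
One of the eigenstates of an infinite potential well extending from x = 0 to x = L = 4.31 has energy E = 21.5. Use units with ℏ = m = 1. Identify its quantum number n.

For an infinite well E_n = n²π²ℏ²/(2mL²), so n = (L/πℏ)√(2mE).
n = (4.31/π) × √(2 × 1 × 21.5) = 8.996 → n = 9.

n = 9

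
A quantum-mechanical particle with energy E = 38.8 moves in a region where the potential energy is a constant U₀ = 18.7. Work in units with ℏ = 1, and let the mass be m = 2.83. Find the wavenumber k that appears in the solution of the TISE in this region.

With E > U₀ the solution is oscillatory, ψ ∝ e^{±ikx} with k = √(2m(E − U₀))/ℏ.
k = √(2 × 2.83 × 20.1) = 10.67.

k = 10.7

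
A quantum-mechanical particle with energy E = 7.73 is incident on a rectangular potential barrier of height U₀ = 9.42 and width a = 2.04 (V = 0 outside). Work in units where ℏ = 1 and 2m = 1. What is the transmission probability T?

Since E < U₀ the interior solution is evanescent with decay constant κ = √(2m(U₀ − E))/ℏ = 1.300.
κa = 2.652, sinh(κa) = 7.056.
Matching ψ, ψ′ at both faces gives T = [1 + U₀² sinh²(κa) / (4E(U₀ − E))]⁻¹ = 1/85.54 = 0.0117.

T = 0.0117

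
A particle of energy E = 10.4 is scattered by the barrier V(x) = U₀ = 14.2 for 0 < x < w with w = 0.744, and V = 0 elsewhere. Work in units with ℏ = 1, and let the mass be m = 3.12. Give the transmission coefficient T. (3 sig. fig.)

T = 0.00223

E < U₀: inside the barrier ψ ∝ e^{±κx} with κ = √(2m(U₀ − E))/ℏ = 4.869.
κw = 3.623, sinh(κw) = 18.71.
The exact tunnelling result is T⁻¹ = 1 + U₀² sinh²(κw) / [4E(U₀ − E)] = 447.5, so T = 0.00223.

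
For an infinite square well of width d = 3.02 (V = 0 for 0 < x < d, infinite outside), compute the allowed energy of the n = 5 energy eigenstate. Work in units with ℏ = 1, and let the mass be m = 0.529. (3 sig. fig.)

The infinite-well eigenfunctions ψ_n = √(2/d) sin(nπx/d) vanish at both walls, giving E_n = n²π²ℏ²/(2md²).
E_5 = 5² × π² / (2 × 0.529 × 3.02²) = 25.57.

E = 25.6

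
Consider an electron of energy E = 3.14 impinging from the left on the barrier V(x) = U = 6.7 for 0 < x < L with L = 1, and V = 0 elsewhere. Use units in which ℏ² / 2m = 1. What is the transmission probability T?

T = 0.0875

Since E < U the interior solution is evanescent with decay constant κ = √(2m(U − E))/ℏ = 1.887.
κL = 1.887, sinh(κL) = 3.223.
Matching ψ, ψ′ at both faces gives T = [1 + U² sinh²(κL) / (4E(U − E))]⁻¹ = 1/11.43 = 0.0875.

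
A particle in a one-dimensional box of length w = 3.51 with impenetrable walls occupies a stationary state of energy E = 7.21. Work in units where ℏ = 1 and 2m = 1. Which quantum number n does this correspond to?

For an infinite well E_n = n²π²ℏ²/(2mw²), so n = (w/πℏ)√(2mE).
n = (3.51/π) × √(2 × 0.5 × 7.21) = 3.000 → n = 3.

n = 3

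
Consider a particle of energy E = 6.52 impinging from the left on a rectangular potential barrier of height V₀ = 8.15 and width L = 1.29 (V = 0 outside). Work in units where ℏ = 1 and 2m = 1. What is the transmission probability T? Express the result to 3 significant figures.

T = 0.0929

E < V₀: inside the barrier ψ ∝ e^{±κx} with κ = √(2m(V₀ − E))/ℏ = 1.277.
κL = 1.647, sinh(κL) = 2.499.
The exact tunnelling result is T⁻¹ = 1 + V₀² sinh²(κL) / [4E(V₀ − E)] = 10.76, so T = 0.0929.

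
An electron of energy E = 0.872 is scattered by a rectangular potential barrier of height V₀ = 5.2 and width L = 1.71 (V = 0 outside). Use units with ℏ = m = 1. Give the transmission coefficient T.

T = 0.0000953

E < V₀: inside the barrier ψ ∝ e^{±κx} with κ = √(2m(V₀ − E))/ℏ = 2.942.
κL = 5.031, sinh(κL) = 76.54.
Matching ψ, ψ′ at both faces gives T = [1 + V₀² sinh²(κL) / (4E(V₀ − E))]⁻¹ = 1/10490 = 0.0000953.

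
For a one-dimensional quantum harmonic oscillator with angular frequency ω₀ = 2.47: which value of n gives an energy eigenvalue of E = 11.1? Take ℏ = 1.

E_n = ℏω₀(n + ½) ⇒ n = E/(ℏω₀) − ½ = 11.1/2.47 − 0.5 = 3.994 → n = 4.

n = 4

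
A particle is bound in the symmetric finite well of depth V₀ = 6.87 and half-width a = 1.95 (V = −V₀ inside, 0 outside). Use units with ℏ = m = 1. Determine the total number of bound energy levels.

N = 5

Define the well-strength parameter z₀ = (a/ℏ)√(2mV₀) = 1.95 × √(2·1·6.87) = 7.228.
The even/odd transcendental equations gain one root per π/2 in z₀, giving N = 1 + ⌊2z₀/π⌋ = 1 + ⌊4.602⌋ = 5.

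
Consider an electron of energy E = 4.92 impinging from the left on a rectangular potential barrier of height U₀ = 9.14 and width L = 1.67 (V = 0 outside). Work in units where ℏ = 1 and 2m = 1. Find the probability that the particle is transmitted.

Since E < U₀ the interior solution is evanescent with decay constant κ = √(2m(U₀ − E))/ℏ = 2.054.
κL = 3.431, sinh(κL) = 15.43.
The exact tunnelling result is T⁻¹ = 1 + U₀² sinh²(κL) / [4E(U₀ − E)] = 240.5, so T = 0.00416.

T = 0.00416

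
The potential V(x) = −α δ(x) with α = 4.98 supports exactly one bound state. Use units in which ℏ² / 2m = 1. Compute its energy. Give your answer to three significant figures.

E = -6.20

The bound state is ψ(x) = √κ e^{−κ|x|}. The derivative jump ψ'(0⁺) − ψ'(0⁻) = −(2mα/ℏ²)ψ(0) fixes κ = mα/ℏ² = 2.490.
Then E = −ℏ²κ²/(2m) = −mα²/(2ℏ²) = -6.200.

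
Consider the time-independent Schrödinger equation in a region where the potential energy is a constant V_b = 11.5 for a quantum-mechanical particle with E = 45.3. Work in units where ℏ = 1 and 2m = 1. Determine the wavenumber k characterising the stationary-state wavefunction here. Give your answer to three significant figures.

With E > V_b the solution is oscillatory, ψ ∝ e^{±ikx} with k = √(2m(E − V_b))/ℏ.
k = √(2 × 0.5 × 33.8) = 5.814.

k = 5.81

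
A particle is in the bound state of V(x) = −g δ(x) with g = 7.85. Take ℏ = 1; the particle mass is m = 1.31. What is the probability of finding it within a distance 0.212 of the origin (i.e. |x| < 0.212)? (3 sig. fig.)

P = 0.987

The normalised bound state is ψ = √κ e^{−κ|x|} with κ = mg/ℏ² = 10.28.
P(|x| < d) = ∫_{−d}^{d} κ e^{−2κ|x|} dx = 1 − e^{−2κd} = 1 − e^{−4.360} = 0.9872.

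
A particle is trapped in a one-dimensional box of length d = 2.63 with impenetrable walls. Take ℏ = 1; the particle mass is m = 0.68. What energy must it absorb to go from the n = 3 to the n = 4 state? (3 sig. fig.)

ΔE = 7.34

E_n = n²π²ℏ²/(2md²), so ΔE = (4² − 3²) π²ℏ²/(2md²).
ΔE = 7 × π² / (2 × 0.68 × 2.63²) = 7.344.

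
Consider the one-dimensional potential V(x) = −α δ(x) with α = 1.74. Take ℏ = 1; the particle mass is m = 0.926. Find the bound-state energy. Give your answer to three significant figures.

The bound state is ψ(x) = √κ e^{−κ|x|}. The derivative jump ψ'(0⁺) − ψ'(0⁻) = −(2mα/ℏ²)ψ(0) fixes κ = mα/ℏ² = 1.611.
Then E = −ℏ²κ²/(2m) = −mα²/(2ℏ²) = -1.402.

E = -1.40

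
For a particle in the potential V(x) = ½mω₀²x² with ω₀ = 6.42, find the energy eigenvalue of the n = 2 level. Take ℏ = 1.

E = 16.1

The oscillator eigenvalues are E_n = ℏω₀(n + ½), so E_2 = 6.42 × 2.5 = 16.05.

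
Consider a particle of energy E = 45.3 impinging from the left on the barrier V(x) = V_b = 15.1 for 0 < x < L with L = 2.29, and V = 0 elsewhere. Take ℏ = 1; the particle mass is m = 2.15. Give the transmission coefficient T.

E > V_b: inside the barrier k₂ = √(2m(E − V_b))/ℏ = 11.40, k₂L = 26.10.
T = [1 + V_b² sin²(k₂L) / (4E(E − V_b))]⁻¹ = 1/1.028 = 0.973.

T = 0.973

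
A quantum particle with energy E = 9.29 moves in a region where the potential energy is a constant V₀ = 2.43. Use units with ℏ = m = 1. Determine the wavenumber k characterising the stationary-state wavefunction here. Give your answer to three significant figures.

With E > V₀ the solution is oscillatory, ψ ∝ e^{±ikx} with k = √(2m(E − V₀))/ℏ.
k = √(2 × 1 × 6.86) = 3.704.

k = 3.70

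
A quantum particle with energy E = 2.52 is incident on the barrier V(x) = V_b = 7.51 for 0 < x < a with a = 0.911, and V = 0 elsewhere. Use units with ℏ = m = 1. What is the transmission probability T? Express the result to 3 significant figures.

E < V_b: inside the barrier ψ ∝ e^{±κx} with κ = √(2m(V_b − E))/ℏ = 3.159.
κa = 2.878, sinh(κa) = 8.861.
The exact tunnelling result is T⁻¹ = 1 + V_b² sinh²(κa) / [4E(V_b − E)] = 89.04, so T = 0.0112.

T = 0.0112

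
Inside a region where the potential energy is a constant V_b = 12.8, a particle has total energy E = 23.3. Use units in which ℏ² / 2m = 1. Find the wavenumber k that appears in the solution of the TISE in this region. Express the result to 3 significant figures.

k = 3.24

With E > V_b the solution is oscillatory, ψ ∝ e^{±ikx} with k = √(2m(E − V_b))/ℏ.
k = √(2 × 0.5 × 10.5) = 3.240.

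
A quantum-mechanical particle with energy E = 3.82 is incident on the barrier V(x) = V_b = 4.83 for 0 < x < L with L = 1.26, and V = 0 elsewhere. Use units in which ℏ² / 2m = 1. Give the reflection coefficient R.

Since E < V_b the interior solution is evanescent with decay constant κ = √(2m(V_b − E))/ℏ = 1.005.
κL = 1.266, sinh(κL) = 1.633.
The exact tunnelling result is T⁻¹ = 1 + V_b² sinh²(κL) / [4E(V_b − E)] = 5.031, so T = 0.199.
R = 1 − T = 0.801.

R = 0.801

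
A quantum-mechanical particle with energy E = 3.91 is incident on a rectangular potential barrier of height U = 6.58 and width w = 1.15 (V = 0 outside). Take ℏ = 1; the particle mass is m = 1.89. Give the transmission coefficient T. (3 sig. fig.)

T = 0.00259

E < U: inside the barrier ψ ∝ e^{±κx} with κ = √(2m(U − E))/ℏ = 3.177.
κw = 3.653, sinh(κw) = 19.29.
The exact tunnelling result is T⁻¹ = 1 + U² sinh²(κw) / [4E(U − E)] = 386.8, so T = 0.00259.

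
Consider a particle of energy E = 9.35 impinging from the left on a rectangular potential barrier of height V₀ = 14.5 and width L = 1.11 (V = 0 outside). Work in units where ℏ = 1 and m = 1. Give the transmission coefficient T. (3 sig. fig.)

T = 0.00295

E < V₀: inside the barrier ψ ∝ e^{±κx} with κ = √(2m(V₀ − E))/ℏ = 3.209.
κL = 3.562, sinh(κL) = 17.61.
The exact tunnelling result is T⁻¹ = 1 + V₀² sinh²(κL) / [4E(V₀ − E)] = 339.5, so T = 0.00295.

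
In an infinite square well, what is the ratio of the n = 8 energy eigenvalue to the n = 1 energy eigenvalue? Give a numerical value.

64

E_n = n²π²ℏ²/(2mL²) so the ratio is n₂²/n₁² = 64/1 = 64.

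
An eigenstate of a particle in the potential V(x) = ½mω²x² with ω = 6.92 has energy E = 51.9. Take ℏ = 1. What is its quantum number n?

Invert E_n = (n + ½)ℏω: n = E/ℏω − ½ = 7.000, so n = 7.

n = 7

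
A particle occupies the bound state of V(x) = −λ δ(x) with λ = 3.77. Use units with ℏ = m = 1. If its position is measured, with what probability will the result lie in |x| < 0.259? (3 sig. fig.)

The normalised bound state is ψ = √κ e^{−κ|x|} with κ = mλ/ℏ² = 3.770.
P(|x| < d) = ∫_{−d}^{d} κ e^{−2κ|x|} dx = 1 − e^{−2κd} = 1 − e^{−1.953} = 0.8581.

P = 0.858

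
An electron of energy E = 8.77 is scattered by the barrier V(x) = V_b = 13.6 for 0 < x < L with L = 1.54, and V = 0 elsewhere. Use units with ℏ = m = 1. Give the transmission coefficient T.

Since E < V_b the interior solution is evanescent with decay constant κ = √(2m(V_b − E))/ℏ = 3.108.
κL = 4.786, sinh(κL) = 59.93.
The exact tunnelling result is T⁻¹ = 1 + V_b² sinh²(κL) / [4E(V_b − E)] = 3922, so T = 0.000255.

T = 0.000255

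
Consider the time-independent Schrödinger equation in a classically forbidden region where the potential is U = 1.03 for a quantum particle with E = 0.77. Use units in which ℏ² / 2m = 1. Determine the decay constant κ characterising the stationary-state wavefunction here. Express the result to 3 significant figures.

κ = 0.510

Since E < U the TISE in this region is ψ'' = κ²ψ with κ = √(2m(U − E))/ℏ.
κ = √(2 × 0.5 × 0.26) = 0.5099.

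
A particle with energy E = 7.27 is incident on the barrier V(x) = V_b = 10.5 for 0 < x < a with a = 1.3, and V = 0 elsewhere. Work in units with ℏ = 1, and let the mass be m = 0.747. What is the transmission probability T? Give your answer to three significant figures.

E < V_b: inside the barrier ψ ∝ e^{±κx} with κ = √(2m(V_b − E))/ℏ = 2.197.
κa = 2.856, sinh(κa) = 8.665.
The exact tunnelling result is T⁻¹ = 1 + V_b² sinh²(κa) / [4E(V_b − E)] = 89.13, so T = 0.0112.

T = 0.0112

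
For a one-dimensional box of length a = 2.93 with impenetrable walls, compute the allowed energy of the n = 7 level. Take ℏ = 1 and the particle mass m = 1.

The infinite-well eigenfunctions ψ_n = √(2/a) sin(nπx/a) vanish at both walls, giving E_n = n²π²ℏ²/(2ma²).
E_7 = 7² × π² / (2 × 1 × 2.93²) = 28.17.

E = 28.2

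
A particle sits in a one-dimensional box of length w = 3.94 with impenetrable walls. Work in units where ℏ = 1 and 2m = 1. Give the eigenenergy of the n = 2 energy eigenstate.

E = 2.54

Requiring ψ(0) = ψ(w) = 0 quantises k = nπ/w, hence E_n = ℏ²k²/2m = n²π²ℏ²/(2mw²).
E_2 = 2² × π² / (2 × 0.5 × 3.94²) = 2.543.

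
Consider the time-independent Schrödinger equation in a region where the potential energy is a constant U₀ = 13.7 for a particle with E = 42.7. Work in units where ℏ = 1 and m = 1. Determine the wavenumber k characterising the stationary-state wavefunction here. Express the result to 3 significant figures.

With E > U₀ the solution is oscillatory, ψ ∝ e^{±ikx} with k = √(2m(E − U₀))/ℏ.
k = √(2 × 1 × 29) = 7.616.

k = 7.62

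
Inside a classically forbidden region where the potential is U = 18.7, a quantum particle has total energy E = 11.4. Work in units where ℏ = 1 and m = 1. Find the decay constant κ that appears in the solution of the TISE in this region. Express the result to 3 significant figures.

Since E < U the TISE in this region is ψ'' = κ²ψ with κ = √(2m(U − E))/ℏ.
κ = √(2 × 1 × 7.3) = 3.821.

κ = 3.82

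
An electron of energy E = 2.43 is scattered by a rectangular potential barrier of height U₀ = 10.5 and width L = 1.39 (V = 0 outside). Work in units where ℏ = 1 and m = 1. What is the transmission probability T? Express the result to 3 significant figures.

T = 0.0000402

E < U₀: inside the barrier ψ ∝ e^{±κx} with κ = √(2m(U₀ − E))/ℏ = 4.017.
κL = 5.584, sinh(κL) = 133.1.
The exact tunnelling result is T⁻¹ = 1 + U₀² sinh²(κL) / [4E(U₀ − E)] = 24900, so T = 0.0000402.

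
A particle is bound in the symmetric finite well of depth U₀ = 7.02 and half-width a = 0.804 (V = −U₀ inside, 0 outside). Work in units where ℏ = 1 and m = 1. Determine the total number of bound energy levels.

N = 2

Define the well-strength parameter z₀ = (a/ℏ)√(2mU₀) = 0.804 × √(2·1·7.02) = 3.013.
The even/odd transcendental equations gain one root per π/2 in z₀, giving N = 1 + ⌊2z₀/π⌋ = 1 + ⌊1.918⌋ = 2.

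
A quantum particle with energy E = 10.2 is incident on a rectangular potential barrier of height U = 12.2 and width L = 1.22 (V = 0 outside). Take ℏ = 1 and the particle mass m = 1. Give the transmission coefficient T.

E < U: inside the barrier ψ ∝ e^{±κx} with κ = √(2m(U − E))/ℏ = 2.000.
κL = 2.440, sinh(κL) = 5.693.
Matching ψ, ψ′ at both faces gives T = [1 + U² sinh²(κL) / (4E(U − E))]⁻¹ = 1/60.12 = 0.0166.

T = 0.0166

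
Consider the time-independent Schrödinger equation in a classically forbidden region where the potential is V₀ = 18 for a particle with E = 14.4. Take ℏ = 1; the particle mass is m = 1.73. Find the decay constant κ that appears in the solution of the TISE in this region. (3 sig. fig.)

Since E < V₀ the TISE in this region is ψ'' = κ²ψ with κ = √(2m(V₀ − E))/ℏ.
κ = √(2 × 1.73 × 3.6) = 3.529.

κ = 3.53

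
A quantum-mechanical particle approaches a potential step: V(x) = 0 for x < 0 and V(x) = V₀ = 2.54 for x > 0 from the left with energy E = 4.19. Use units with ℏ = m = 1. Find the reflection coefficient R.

The wavenumbers are k₁ = √(2mE)/ℏ = 2.895 on the left and k₂ = √(2m(E − V₀))/ℏ = 1.817 on the right.
Matching ψ and ψ′ at x = 0 gives r = (k₁ − k₂)/(k₁ + k₂), so R = r² = 0.05237 and T = 1 − R = 0.9476.

R = 0.0524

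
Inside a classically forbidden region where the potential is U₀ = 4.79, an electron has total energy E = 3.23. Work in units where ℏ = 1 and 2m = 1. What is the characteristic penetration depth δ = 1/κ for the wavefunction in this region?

Since E < U₀ the TISE in this region is ψ'' = κ²ψ with κ = √(2m(U₀ − E))/ℏ.
κ = √(2 × 0.5 × 1.56) = 1.249. The penetration depth is δ = 1/κ = 0.801.

δ = 0.801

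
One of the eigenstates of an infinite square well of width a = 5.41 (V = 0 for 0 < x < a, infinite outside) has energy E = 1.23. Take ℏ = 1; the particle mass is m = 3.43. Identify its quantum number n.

n = 5

From E_n = n²π²ℏ²/(2ma²) invert to n = √(2ma²E)/(πℏ).
n = (5.41/π) × √(2 × 3.43 × 1.23) = 5.002 → n = 5.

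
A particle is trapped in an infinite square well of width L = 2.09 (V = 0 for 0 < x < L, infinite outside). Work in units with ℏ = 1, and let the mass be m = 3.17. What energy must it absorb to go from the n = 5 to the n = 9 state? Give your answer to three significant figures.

E_n = n²π²ℏ²/(2mL²), so ΔE = (9² − 5²) π²ℏ²/(2mL²).
ΔE = 56 × π² / (2 × 3.17 × 2.09²) = 19.96.

ΔE = 20.0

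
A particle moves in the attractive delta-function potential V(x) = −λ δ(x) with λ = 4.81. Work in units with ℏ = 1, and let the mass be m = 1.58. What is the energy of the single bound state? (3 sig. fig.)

E = -18.3

The bound state is ψ(x) = √κ e^{−κ|x|}. The derivative jump ψ'(0⁺) − ψ'(0⁻) = −(2mλ/ℏ²)ψ(0) fixes κ = mλ/ℏ² = 7.600.
Then E = −ℏ²κ²/(2m) = −mλ²/(2ℏ²) = -18.28.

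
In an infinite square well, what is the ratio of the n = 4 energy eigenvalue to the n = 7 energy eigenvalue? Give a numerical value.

0.326531

E_n = n²π²ℏ²/(2mL²) so the ratio is n₂²/n₁² = 16/49 = 0.326531.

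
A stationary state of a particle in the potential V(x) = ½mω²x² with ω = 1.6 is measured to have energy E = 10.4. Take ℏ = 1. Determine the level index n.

E_n = ℏω(n + ½) ⇒ n = E/(ℏω) − ½ = 10.4/1.6 − 0.5 = 6.000 → n = 6.

n = 6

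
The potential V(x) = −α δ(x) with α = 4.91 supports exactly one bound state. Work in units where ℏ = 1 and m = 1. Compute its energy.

E = -12.1

For x ≠ 0 the bound state is ψ ∝ e^{−κ|x|}; integrating the TISE across the delta gives the cusp condition 2κ = 2mα/ℏ², so κ = 4.910.
Then E = −ℏ²κ²/(2m) = −mα²/(2ℏ²) = -12.05.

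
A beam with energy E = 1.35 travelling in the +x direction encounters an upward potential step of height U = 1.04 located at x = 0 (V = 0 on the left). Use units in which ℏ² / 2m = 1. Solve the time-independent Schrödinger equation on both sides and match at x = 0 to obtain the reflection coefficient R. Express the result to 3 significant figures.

On each side the TISE gives plane waves with k = √(2m(E − V))/ℏ: k₁ = √(2·½·1.35) = 1.162, k₂ = √(2·½·0.31) = 0.5568.
Matching ψ and ψ′ at x = 0 gives r = (k₁ − k₂)/(k₁ + k₂), so R = r² = 0.1240 and T = 1 − R = 0.8760.

R = 0.124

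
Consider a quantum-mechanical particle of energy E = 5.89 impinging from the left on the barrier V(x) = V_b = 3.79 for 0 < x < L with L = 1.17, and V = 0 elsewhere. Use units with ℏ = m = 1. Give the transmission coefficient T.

T = 0.883

E > V_b: inside the barrier k₂ = √(2m(E − V_b))/ℏ = 2.049, k₂L = 2.398.
T = [1 + V_b² sin²(k₂L) / (4E(E − V_b))]⁻¹ = 1/1.133 = 0.883.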